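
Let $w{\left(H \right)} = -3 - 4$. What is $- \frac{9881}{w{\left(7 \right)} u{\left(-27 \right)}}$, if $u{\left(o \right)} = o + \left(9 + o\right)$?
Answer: $- \frac{9881}{315} \approx -31.368$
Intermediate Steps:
$w{\left(H \right)} = -7$ ($w{\left(H \right)} = -3 - 4 = -7$)
$u{\left(o \right)} = 9 + 2 o$
$- \frac{9881}{w{\left(7 \right)} u{\left(-27 \right)}} = - \frac{9881}{\left(-7\right) \left(9 + 2 \left(-27\right)\right)} = - \frac{9881}{\left(-7\right) \left(9 - 54\right)} = - \frac{9881}{\left(-7\right) \left(-45\right)} = - \frac{9881}{315}$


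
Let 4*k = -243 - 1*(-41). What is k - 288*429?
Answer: -247205/2 ≈ -1.2360e+5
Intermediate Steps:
k = -101/2 (k = (-243 - 1*(-41))/4 = (-243 + 41)/4 = (¼)*(-202) = -101/2 ≈ -50.500)
k - 288*429 = -101/2 - 288*429 = -101/2 - 123552 = -247205/2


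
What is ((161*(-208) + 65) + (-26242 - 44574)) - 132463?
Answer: -236702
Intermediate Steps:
((161*(-208) + 65) + (-26242 - 44574)) - 132463 = ((-33488 + 65) - 70816) - 132463 = (-33423 - 70816) - 132463 = -104239 - 132463 = -236702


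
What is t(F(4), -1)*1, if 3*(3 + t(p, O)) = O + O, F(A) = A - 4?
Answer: -11/3 ≈ -3.6667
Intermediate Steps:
F(A) = -4 + A
t(p, O) = -3 + 2*O/3 (t(p, O) = -3 + (O + O)/3 = -3 + (2*O)/3 = -3 + 2*O/3)
t(F(4), -1)*1 = (-3 + (⅔)*(-1))*1 = (-3 - ⅔)*1 = -11/3*1 = -11/3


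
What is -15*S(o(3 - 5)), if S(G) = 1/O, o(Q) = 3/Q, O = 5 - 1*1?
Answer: -15/4 ≈ -3.7500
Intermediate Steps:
O = 4 (O = 5 - 1 = 4)
S(G) = ¼ (S(G) = 1/4 = ¼)
-15*S(o(3 - 5)) = -15*¼ = -15/4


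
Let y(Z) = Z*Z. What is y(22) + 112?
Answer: 596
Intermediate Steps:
y(Z) = Z²
y(22) + 112 = 22² + 112 = 484 + 112 = 596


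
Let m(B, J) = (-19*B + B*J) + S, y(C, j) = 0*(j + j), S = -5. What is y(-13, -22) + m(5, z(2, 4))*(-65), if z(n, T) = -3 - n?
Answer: 8125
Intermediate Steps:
y(C, j) = 0 (y(C, j) = 0*(2*j) = 0)
m(B, J) = -5 - 19*B + B*J (m(B, J) = (-19*B + B*J) - 5 = -5 - 19*B + B*J)
y(-13, -22) + m(5, z(2, 4))*(-65) = 0 + (-5 - 19*5 + 5*(-3 - 1*2))*(-65) = 0 + (-5 - 95 + 5*(-3 - 2))*(-65) = 0 + (-5 - 95 + 5*(-5))*(-65) = 0 + (-5 - 95 - 25)*(-65) = 0 - 125*(-65) = 0 + 8125 = 8125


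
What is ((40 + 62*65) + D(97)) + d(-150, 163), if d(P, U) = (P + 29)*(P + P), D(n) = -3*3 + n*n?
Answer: 49770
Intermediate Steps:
D(n) = -9 + n²
d(P, U) = 2*P*(29 + P) (d(P, U) = (29 + P)*(2*P) = 2*P*(29 + P))
((40 + 62*65) + D(97)) + d(-150, 163) = ((40 + 62*65) + (-9 + 97²)) + 2*(-150)*(29 - 150) = ((40 + 4030) + (-9 + 9409)) + 2*(-150)*(-121) = (4070 + 9400) + 36300 = 13470 + 36300 = 49770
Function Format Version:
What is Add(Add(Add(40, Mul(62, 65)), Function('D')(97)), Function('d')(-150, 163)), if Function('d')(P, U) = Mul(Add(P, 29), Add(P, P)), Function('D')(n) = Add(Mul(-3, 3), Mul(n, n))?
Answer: 49770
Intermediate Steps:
Function('D')(n) = Add(-9, Pow(n, 2))
Function('d')(P, U) = Mul(2, P, Add(29, P)) (Function('d')(P, U) = Mul(Add(29, P), Mul(2, P)) = Mul(2, P, Add(29, P)))
Add(Add(Add(40, Mul(62, 65)), Function('D')(97)), Function('d')(-150, 163)) = Add(Add(Add(40, Mul(62, 65)), Add(-9, Pow(97, 2))), Mul(2, -150, Add(29, -150))) = Add(Add(Add(40, 4030), Add(-9, 9409)), Mul(2, -150, -121)) = Add(Add(4070, 9400), 36300) = Add(13470, 36300) = 49770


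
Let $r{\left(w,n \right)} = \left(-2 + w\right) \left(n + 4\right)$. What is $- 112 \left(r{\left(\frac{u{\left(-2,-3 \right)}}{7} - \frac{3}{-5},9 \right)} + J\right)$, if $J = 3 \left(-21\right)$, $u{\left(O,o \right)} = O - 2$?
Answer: $\frac{49632}{5} \approx 9926.4$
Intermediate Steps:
$u{\left(O,o \right)} = -2 + O$
$J = -63$
$r{\left(w,n \right)} = \left(-2 + w\right) \left(4 + n\right)$
$- 112 \left(r{\left(\frac{u{\left(-2,-3 \right)}}{7} - \frac{3}{-5},9 \right)} + J\right) = - 112 \left(\left(-8 - 18 + 4 \left(\frac{-2 - 2}{7} - \frac{3}{-5}\right) + 9 \left(\frac{-2 - 2}{7} - \frac{3}{-5}\right)\right) - 63\right) = - 112 \left(\left(-8 - 18 + 4 \left(\left(-4\right) \frac{1}{7} - - \frac{3}{5}\right) + 9 \left(\left(-4\right) \frac{1}{7} - - \frac{3}{5}\right)\right) - 63\right) = - 112 \left(\left(-8 - 18 + 4 \left(- \frac{4}{7} + \frac{3}{5}\right) + 9 \left(- \frac{4}{7} + \frac{3}{5}\right)\right) - 63\right) = - 112 \left(\left(-8 - 18 + 4 \cdot \frac{1}{35} + 9 \cdot \frac{1}{35}\right) - 63\right) = - 112 \left(\left(-8 - 18 + \frac{4}{35} + \frac{9}{35}\right) - 63\right) = - 112 \left(- \frac{897}{35} - 63\right) = \left(-112\right) \left(- \frac{3102}{35}\right) = \frac{49632}{5}$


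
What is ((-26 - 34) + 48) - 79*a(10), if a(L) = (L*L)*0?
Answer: -12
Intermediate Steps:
a(L) = 0 (a(L) = L²*0 = 0)
((-26 - 34) + 48) - 79*a(10) = ((-26 - 34) + 48) - 79*0 = (-60 + 48) + 0 = -12 + 0 = -12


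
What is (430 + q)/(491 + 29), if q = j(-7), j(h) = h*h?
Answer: 479/520 ≈ 0.92115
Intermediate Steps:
j(h) = h**2
q = 49 (q = (-7)**2 = 49)
(430 + q)/(491 + 29) = (430 + 49)/(491 + 29) = 479/520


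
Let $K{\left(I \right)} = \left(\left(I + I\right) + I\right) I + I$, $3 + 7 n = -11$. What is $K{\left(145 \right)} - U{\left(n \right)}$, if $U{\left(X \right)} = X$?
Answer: $63222$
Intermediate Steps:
$n = -2$ ($n = - \frac{3}{7} + \frac{1}{7} \left(-11\right) = - \frac{3}{7} - \frac{11}{7} = -2$)
$K{\left(I \right)} = I + 3 I^{2}$ ($K{\left(I \right)} = \left(2 I + I\right) I + I = 3 I I + I = 3 I^{2} + I = I + 3 I^{2}$)
$K{\left(145 \right)} - U{\left(n \right)} = 145 \left(1 + 3 \cdot 145\right) - -2 = 145 \left(1 + 435\right) + 2 = 145 \cdot 436 + 2 = 63220 + 2 = 63222$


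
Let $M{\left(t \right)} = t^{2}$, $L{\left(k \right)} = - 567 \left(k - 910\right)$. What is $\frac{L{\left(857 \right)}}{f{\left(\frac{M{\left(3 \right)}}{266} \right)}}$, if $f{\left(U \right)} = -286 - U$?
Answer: $- \frac{7993566}{76085} \approx -105.06$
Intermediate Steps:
$L{\left(k \right)} = 515970 - 567 k$ ($L{\left(k \right)} = - 567 \left(-910 + k\right) = 515970 - 567 k$)
$\frac{L{\left(857 \right)}}{f{\left(\frac{M{\left(3 \right)}}{266} \right)}} = \frac{515970 - 485919}{-286 - \frac{3^{2}}{266}} = \frac{515970 - 485919}{-286 - 9 \cdot \frac{1}{266}} = \frac{30051}{-286 - \frac{9}{266}} = \frac{30051}{- \frac{76085}{266}} = 30051 \left(- \frac{266}{76085}\right) = - \frac{7993566}{76085}$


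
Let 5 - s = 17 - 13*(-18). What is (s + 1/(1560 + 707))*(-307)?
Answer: 171208067/2267 ≈ 75522.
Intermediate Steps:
s = -246 (s = 5 - (17 - 13*(-18)) = 5 - (17 + 234) = 5 - 1*251 = 5 - 251 = -246)
(s + 1/(1560 + 707))*(-307) = (-246 + 1/(1560 + 707))*(-307) = (-246 + 1/2267)*(-307) = -557681/2267*(-307) = 171208067/2267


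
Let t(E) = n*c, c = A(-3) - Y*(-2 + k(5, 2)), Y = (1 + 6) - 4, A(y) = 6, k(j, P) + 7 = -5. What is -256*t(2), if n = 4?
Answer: -49152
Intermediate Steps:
k(j, P) = -12 (k(j, P) = -7 - 5 = -12)
Y = 3 (Y = 7 - 4 = 3)
c = 48 (c = 6 - 3*(-2 - 12) = 6 - 3*(-14) = 6 - 1*(-42) = 6 + 42 = 48)
t(E) = 192 (t(E) = 4*48 = 192)
-256*t(2) = -256*192 = -49152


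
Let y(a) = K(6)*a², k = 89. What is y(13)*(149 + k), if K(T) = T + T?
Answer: 482664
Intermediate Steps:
K(T) = 2*T
y(a) = 12*a² (y(a) = (2*6)*a² = 12*a²)
y(13)*(149 + k) = (12*13²)*(149 + 89) = (12*169)*238 = 2028*238 = 482664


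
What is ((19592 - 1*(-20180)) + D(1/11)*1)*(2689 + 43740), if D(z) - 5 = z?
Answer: 20314916092/11 ≈ 1.8468e+9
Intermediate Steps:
D(z) = 5 + z
((19592 - 1*(-20180)) + D(1/11)*1)*(2689 + 43740) = ((19592 - 1*(-20180)) + (5 + 1/11)*1)*(2689 + 43740) = ((19592 + 20180) + (5 + 1/11)*1)*46429 = (39772 + (56/11)*1)*46429 = (39772 + 56/11)*46429 = (437548/11)*46429 = 20314916092/11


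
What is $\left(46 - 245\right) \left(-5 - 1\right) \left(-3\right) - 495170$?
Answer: $-498752$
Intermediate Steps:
$\left(46 - 245\right) \left(-5 - 1\right) \left(-3\right) - 495170 = - 199 \left(\left(-6\right) \left(-3\right)\right) - 495170 = \left(-199\right) 18 - 495170 = -3582 - 495170 = -498752$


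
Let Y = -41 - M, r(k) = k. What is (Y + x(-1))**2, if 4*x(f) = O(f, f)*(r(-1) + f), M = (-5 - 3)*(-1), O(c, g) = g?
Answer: 9409/4 ≈ 2352.3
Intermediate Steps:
M = 8 (M = -8*(-1) = 8)
x(f) = f*(-1 + f)/4 (x(f) = (f*(-1 + f))/4 = f*(-1 + f)/4)
Y = -49 (Y = -41 - 1*8 = -41 - 8 = -49)
(Y + x(-1))**2 = (-49 + (1/4)*(-1)*(-1 - 1))**2 = (-49 + (1/4)*(-1)*(-2))**2 = (-49 + 1/2)**2 = (-97/2)**2 = 9409/4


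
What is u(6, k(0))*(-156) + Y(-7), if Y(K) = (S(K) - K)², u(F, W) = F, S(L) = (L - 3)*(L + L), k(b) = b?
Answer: 20673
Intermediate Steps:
S(L) = 2*L*(-3 + L) (S(L) = (-3 + L)*(2*L) = 2*L*(-3 + L))
Y(K) = (-K + 2*K*(-3 + K))² (Y(K) = (2*K*(-3 + K) - K)² = (-K + 2*K*(-3 + K))²)
u(6, k(0))*(-156) + Y(-7) = 6*(-156) + (-7)²*(-7 + 2*(-7))² = -936 + 49*(-7 - 14)² = -936 + 49*(-21)² = -936 + 49*441 = -936 + 21609 = 20673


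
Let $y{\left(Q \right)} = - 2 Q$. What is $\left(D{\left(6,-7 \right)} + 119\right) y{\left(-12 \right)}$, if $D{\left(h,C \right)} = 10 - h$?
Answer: $2952$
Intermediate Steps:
$\left(D{\left(6,-7 \right)} + 119\right) y{\left(-12 \right)} = \left(\left(10 - 6\right) + 119\right) \left(\left(-2\right) \left(-12\right)\right) = \left(\left(10 - 6\right) + 119\right) 24 = \left(4 + 119\right) 24 = 123 \cdot 24 = 2952$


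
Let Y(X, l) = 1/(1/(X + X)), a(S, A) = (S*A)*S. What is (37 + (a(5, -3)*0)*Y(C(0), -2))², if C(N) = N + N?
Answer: 1369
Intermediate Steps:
C(N) = 2*N
a(S, A) = A*S² (a(S, A) = (A*S)*S = A*S²)
Y(X, l) = 2*X (Y(X, l) = 1/(1/(2*X)) = 2*X)
(37 + (a(5, -3)*0)*Y(C(0), -2))² = (37 + (-3*5²*0)*(2*(2*0)))² = (37 + (-3*25*0)*(2*0))² = (37 - 75*0*0)² = (37 + 0*0)² = (37 + 0)² = 37² = 1369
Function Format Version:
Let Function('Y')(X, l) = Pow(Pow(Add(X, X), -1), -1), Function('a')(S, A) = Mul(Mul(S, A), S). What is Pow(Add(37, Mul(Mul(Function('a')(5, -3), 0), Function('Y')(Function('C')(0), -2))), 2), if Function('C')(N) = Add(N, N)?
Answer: 1369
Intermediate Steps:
Function('C')(N) = Mul(2, N)
Function('a')(S, A) = Mul(A, Pow(S, 2)) (Function('a')(S, A) = Mul(Mul(A, S), S) = Mul(A, Pow(S, 2)))
Function('Y')(X, l) = Mul(2, X) (Function('Y')(X, l) = Pow(Pow(Mul(2, X), -1), -1) = Pow(Mul(Rational(1, 2), Pow(X, -1)), -1) = Mul(2, X))
Pow(Add(37, Mul(Mul(Function('a')(5, -3), 0), Function('Y')(Function('C')(0), -2))), 2) = Pow(Add(37, Mul(Mul(Mul(-3, Pow(5, 2)), 0), Mul(2, Mul(2, 0)))), 2) = Pow(Add(37, Mul(Mul(Mul(-3, 25), 0), Mul(2, 0))), 2) = Pow(Add(37, Mul(Mul(-75, 0), 0)), 2) = Pow(Add(37, Mul(0, 0)), 2) = Pow(Add(37, 0), 2) = Pow(37, 2) = 1369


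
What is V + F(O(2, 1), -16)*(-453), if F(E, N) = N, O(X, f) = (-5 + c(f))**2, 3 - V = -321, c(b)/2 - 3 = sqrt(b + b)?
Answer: 7572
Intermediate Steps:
c(b) = 6 + 2*sqrt(2)*sqrt(b) (c(b) = 6 + 2*sqrt(b + b) = 6 + 2*sqrt(2*b) = 6 + 2*(sqrt(2)*sqrt(b)) = 6 + 2*sqrt(2)*sqrt(b))
V = 324 (V = 3 - 1*(-321) = 3 + 321 = 324)
O(X, f) = (1 + 2*sqrt(2)*sqrt(f))**2 (O(X, f) = (-5 + (6 + 2*sqrt(2)*sqrt(f)))**2 = (1 + 2*sqrt(2)*sqrt(f))**2)
V + F(O(2, 1), -16)*(-453) = 324 - 16*(-453) = 324 + 7248 = 7572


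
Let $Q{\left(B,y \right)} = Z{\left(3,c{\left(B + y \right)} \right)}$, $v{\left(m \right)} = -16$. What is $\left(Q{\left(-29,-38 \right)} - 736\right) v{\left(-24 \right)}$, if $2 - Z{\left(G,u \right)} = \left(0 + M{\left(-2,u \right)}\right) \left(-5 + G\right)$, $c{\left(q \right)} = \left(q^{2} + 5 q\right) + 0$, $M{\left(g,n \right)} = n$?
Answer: $-121184$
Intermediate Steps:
$c{\left(q \right)} = q^{2} + 5 q$
$Z{\left(G,u \right)} = 2 - u \left(-5 + G\right)$ ($Z{\left(G,u \right)} = 2 - \left(0 + u\right) \left(-5 + G\right) = 2 - u \left(-5 + G\right)$)
$Q{\left(B,y \right)} = 2 + 2 \left(B + y\right) \left(5 + B + y\right)$ ($Q{\left(B,y \right)} = 2 + 5 \left(B + y\right) \left(5 + \left(B + y\right)\right) - 3 \left(B + y\right) \left(5 + \left(B + y\right)\right) = 2 + 5 \left(B + y\right) \left(5 + B + y\right) - 3 \left(B + y\right) \left(5 + B + y\right) = 2 + 2 \left(B + y\right) \left(5 + B + y\right)$)
$\left(Q{\left(-29,-38 \right)} - 736\right) v{\left(-24 \right)} = \left(\left(2 + 2 \left(-29 - 38\right) \left(5 - 29 - 38\right)\right) - 736\right) \left(-16\right) = \left(\left(2 + 2 \left(-67\right) \left(-62\right)\right) - 736\right) \left(-16\right) = \left(\left(2 + 8308\right) - 736\right) \left(-16\right) = \left(8310 - 736\right) \left(-16\right) = 7574 \left(-16\right) = -121184$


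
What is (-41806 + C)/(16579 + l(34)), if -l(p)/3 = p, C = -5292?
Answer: -47098/16477 ≈ -2.8584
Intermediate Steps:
l(p) = -3*p
(-41806 + C)/(16579 + l(34)) = (-41806 - 5292)/(16579 - 3*34) = -47098/(16579 - 102) = -47098/16477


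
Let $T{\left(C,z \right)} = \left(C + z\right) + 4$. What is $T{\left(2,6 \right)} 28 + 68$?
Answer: $404$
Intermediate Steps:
$T{\left(C,z \right)} = 4 + C + z$
$T{\left(2,6 \right)} 28 + 68 = \left(4 + 2 + 6\right) 28 + 68 = 12 \cdot 28 + 68 = 336 + 68 = 404$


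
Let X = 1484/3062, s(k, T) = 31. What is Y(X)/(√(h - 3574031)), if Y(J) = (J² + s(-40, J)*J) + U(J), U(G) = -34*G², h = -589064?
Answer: -3409490*I*√4163095/1951626463859 ≈ -0.0035645*I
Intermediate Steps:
X = 742/1531 (X = 1484*(1/3062) = 742/1531 ≈ 0.48465)
Y(J) = -33*J² + 31*J (Y(J) = (J² + 31*J) - 34*J² = -33*J² + 31*J)
Y(X)/(√(h - 3574031)) = (742*(31 - 33*742/1531)/1531)/(√(-589064 - 3574031)) = (742*(31 - 24486/1531)/1531)/(√(-4163095)) = ((742/1531)*(22975/1531))/((I*√4163095)) = 17047450*(-I*√4163095/4163095)/2343961 = -3409490*I*√4163095/1951626463859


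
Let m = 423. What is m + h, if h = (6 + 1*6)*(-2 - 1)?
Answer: 387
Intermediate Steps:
h = -36 (h = (6 + 6)*(-3) = 12*(-3) = -36)
m + h = 423 - 36 = 387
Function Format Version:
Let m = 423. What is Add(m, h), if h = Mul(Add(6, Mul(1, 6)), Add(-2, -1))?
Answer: 387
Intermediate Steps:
h = -36 (h = Mul(Add(6, 6), -3) = Mul(12, -3) = -36)
Add(m, h) = Add(423, -36) = 387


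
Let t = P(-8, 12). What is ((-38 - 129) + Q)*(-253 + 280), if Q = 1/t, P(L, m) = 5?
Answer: -22518/5 ≈ -4503.6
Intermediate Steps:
t = 5
Q = 1/5 ≈ 0.20000
((-38 - 129) + Q)*(-253 + 280) = ((-38 - 129) + 1/5)*(-253 + 280) = (-167 + 1/5)*27 = -834/5*27 = -22518/5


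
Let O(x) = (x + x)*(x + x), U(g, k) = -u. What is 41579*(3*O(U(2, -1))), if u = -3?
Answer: 4490532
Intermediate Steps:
U(g, k) = 3 (U(g, k) = -1*(-3) = 3)
O(x) = 4*x² (O(x) = (2*x)*(2*x) = 4*x²)
41579*(3*O(U(2, -1))) = 41579*(3*(4*3²)) = 41579*(3*(4*9)) = 41579*(3*36) = 41579*108 = 4490532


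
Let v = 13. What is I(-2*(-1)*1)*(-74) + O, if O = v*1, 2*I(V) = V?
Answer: -61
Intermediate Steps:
I(V) = V/2
O = 13 (O = 13*1 = 13)
I(-2*(-1)*1)*(-74) + O = ((-2*(-1)*1)/2)*(-74) + 13 = ((2*1)/2)*(-74) + 13 = ((1/2)*2)*(-74) + 13 = 1*(-74) + 13 = -74 + 13 = -61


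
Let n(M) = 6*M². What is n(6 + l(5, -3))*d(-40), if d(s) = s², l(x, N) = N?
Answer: 86400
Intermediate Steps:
n(6 + l(5, -3))*d(-40) = (6*(6 - 3)²)*(-40)² = (6*3²)*1600 = (6*9)*1600 = 54*1600 = 86400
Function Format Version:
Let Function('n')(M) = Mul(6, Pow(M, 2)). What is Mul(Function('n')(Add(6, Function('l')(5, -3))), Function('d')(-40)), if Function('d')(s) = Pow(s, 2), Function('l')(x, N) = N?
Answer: 86400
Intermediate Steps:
Mul(Function('n')(Add(6, Function('l')(5, -3))), Function('d')(-40)) = Mul(Mul(6, Pow(Add(6, -3), 2)), Pow(-40, 2)) = Mul(Mul(6, Pow(3, 2)), 1600) = Mul(Mul(6, 9), 1600) = Mul(54, 1600) = 86400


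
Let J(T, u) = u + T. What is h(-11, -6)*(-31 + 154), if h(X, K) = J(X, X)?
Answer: -2706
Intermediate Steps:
J(T, u) = T + u
h(X, K) = 2*X (h(X, K) = X + X = 2*X)
h(-11, -6)*(-31 + 154) = (2*(-11))*(-31 + 154) = -22*123 = -2706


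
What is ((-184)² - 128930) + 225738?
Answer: 130664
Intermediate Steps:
((-184)² - 128930) + 225738 = (33856 - 128930) + 225738 = -95074 + 225738 = 130664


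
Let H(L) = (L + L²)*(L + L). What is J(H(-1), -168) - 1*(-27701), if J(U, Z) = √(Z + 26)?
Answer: 27701 + I*√142 ≈ 27701.0 + 11.916*I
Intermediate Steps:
H(L) = 2*L*(L + L²) (H(L) = (L + L²)*(2*L) = 2*L*(L + L²))
J(U, Z) = √(26 + Z)
J(H(-1), -168) - 1*(-27701) = √(26 - 168) - 1*(-27701) = √(-142) + 27701 = I*√142 + 27701 = 27701 + I*√142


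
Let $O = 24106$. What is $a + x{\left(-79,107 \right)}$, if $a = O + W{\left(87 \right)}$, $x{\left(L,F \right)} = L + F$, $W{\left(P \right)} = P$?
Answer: $24221$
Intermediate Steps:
$x{\left(L,F \right)} = F + L$
$a = 24193$ ($a = 24106 + 87 = 24193$)
$a + x{\left(-79,107 \right)} = 24193 + \left(107 - 79\right) = 24193 + 28 = 24221$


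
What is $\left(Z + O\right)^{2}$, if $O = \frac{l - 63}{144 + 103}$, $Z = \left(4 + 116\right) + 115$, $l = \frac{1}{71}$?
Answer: $\frac{100280522241}{1819801} \approx 55105.0$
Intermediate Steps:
$l = \frac{1}{71} \approx 0.014085$
$Z = 235$ ($Z = 120 + 115 = 235$)
$O = - \frac{344}{1349}$ ($O = \frac{\frac{1}{71} - 63}{144 + 103} = - \frac{4472}{71 \cdot 247} = \left(- \frac{4472}{71}\right) \frac{1}{247} = - \frac{344}{1349} \approx -0.255$)
$\left(Z + O\right)^{2} = \left(235 - \frac{344}{1349}\right)^{2} = \left(\frac{316671}{1349}\right)^{2} = \frac{100280522241}{1819801}$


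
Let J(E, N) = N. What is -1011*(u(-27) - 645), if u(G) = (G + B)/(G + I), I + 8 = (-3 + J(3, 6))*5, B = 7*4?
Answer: 13042911/20 ≈ 6.5215e+5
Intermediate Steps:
B = 28
I = 7 (I = -8 + (-3 + 6)*5 = -8 + 3*5 = -8 + 15 = 7)
u(G) = (28 + G)/(7 + G) (u(G) = (G + 28)/(G + 7) = (28 + G)/(7 + G))
-1011*(u(-27) - 645) = -1011*((28 - 27)/(7 - 27) - 645) = -1011*(1/(-20) - 645) = -1011*(-1/20*1 - 645) = -1011*(-1/20 - 645) = -1011*(-12901/20) = 13042911/20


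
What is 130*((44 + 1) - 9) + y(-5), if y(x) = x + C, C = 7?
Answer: 4682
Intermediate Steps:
y(x) = 7 + x (y(x) = x + 7 = 7 + x)
130*((44 + 1) - 9) + y(-5) = 130*((44 + 1) - 9) + (7 - 5) = 130*(45 - 9) + 2 = 130*36 + 2 = 4680 + 2 = 4682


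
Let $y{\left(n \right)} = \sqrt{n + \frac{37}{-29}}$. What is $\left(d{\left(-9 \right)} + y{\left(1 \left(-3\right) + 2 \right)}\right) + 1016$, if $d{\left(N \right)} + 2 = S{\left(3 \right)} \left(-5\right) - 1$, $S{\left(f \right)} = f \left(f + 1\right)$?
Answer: $953 + \frac{i \sqrt{1914}}{29} \approx 953.0 + 1.5086 i$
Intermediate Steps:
$S{\left(f \right)} = f \left(1 + f\right)$
$y{\left(n \right)} = \sqrt{- \frac{37}{29} + n}$ ($y{\left(n \right)} = \sqrt{n + 37 \left(- \frac{1}{29}\right)} = \sqrt{n - \frac{37}{29}} = \sqrt{- \frac{37}{29} + n}$)
$d{\left(N \right)} = -63$ ($d{\left(N \right)} = -2 + \left(3 \left(1 + 3\right) \left(-5\right) - 1\right) = -2 + \left(3 \cdot 4 \left(-5\right) - 1\right) = -2 + \left(12 \left(-5\right) - 1\right) = -2 - 61 = -63$)
$\left(d{\left(-9 \right)} + y{\left(1 \left(-3\right) + 2 \right)}\right) + 1016 = \left(-63 + \frac{\sqrt{-1073 + 841 \left(1 \left(-3\right) + 2\right)}}{29}\right) + 1016 = \left(-63 + \frac{\sqrt{-1073 + 841 \left(-3 + 2\right)}}{29}\right) + 1016 = \left(-63 + \frac{\sqrt{-1073 + 841 \left(-1\right)}}{29}\right) + 1016 = \left(-63 + \frac{\sqrt{-1073 - 841}}{29}\right) + 1016 = \left(-63 + \frac{\sqrt{-1914}}{29}\right) + 1016 = \left(-63 + \frac{i \sqrt{1914}}{29}\right) + 1016 = 953 + \frac{i \sqrt{1914}}{29}$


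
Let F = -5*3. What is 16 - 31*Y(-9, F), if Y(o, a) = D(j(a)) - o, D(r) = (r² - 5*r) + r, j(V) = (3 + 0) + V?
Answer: -6215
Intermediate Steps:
j(V) = 3 + V
D(r) = r² - 4*r
F = -15
Y(o, a) = -o + (-1 + a)*(3 + a) (Y(o, a) = (3 + a)*(-4 + (3 + a)) - o = (3 + a)*(-1 + a) - o = (-1 + a)*(3 + a) - o = -o + (-1 + a)*(3 + a))
16 - 31*Y(-9, F) = 16 - 31*(-1*(-9) + (-1 - 15)*(3 - 15)) = 16 - 31*(9 - 16*(-12)) = 16 - 31*(9 + 192) = 16 - 31*201 = 16 - 6231 = -6215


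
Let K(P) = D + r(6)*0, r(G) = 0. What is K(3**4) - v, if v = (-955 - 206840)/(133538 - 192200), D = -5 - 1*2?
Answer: -206143/19554 ≈ -10.542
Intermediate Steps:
D = -7 (D = -5 - 2 = -7)
K(P) = -7 (K(P) = -7 + 0*0 = -7 + 0 = -7)
v = 69265/19554 (v = -207795/(-58662) = -207795*(-1/58662) = 69265/19554 ≈ 3.5422)
K(3**4) - v = -7 - 1*69265/19554 = -7 - 69265/19554 = -206143/19554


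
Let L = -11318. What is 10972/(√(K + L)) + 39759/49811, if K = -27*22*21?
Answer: 39759/49811 - 2743*I*√1487/1487 ≈ 0.7982 - 71.133*I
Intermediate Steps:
K = -12474 (K = -594*21 = -12474)
10972/(√(K + L)) + 39759/49811 = 10972/(√(-12474 - 11318)) + 39759/49811 = 10972/(√(-23792)) + 39759*(1/49811) = 10972/((4*I*√1487)) + 39759/49811 = 10972*(-I*√1487/5948) + 39759/49811 = -2743*I*√1487/1487 + 39759/49811 = 39759/49811 - 2743*I*√1487/1487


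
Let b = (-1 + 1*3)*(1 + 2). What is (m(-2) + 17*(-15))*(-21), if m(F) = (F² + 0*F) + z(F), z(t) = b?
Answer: 5145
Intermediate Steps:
b = 6 (b = (-1 + 3)*3 = 2*3 = 6)
z(t) = 6
m(F) = 6 + F² (m(F) = (F² + 0*F) + 6 = (F² + 0) + 6 = F² + 6 = 6 + F²)
(m(-2) + 17*(-15))*(-21) = ((6 + (-2)²) + 17*(-15))*(-21) = ((6 + 4) - 255)*(-21) = (10 - 255)*(-21) = -245*(-21) = 5145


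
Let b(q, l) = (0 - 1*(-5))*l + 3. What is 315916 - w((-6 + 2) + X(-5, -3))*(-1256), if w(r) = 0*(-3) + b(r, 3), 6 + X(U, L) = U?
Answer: 338524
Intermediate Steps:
X(U, L) = -6 + U
b(q, l) = 3 + 5*l (b(q, l) = (0 + 5)*l + 3 = 5*l + 3 = 3 + 5*l)
w(r) = 18 (w(r) = 0*(-3) + (3 + 5*3) = 0 + (3 + 15) = 0 + 18 = 18)
315916 - w((-6 + 2) + X(-5, -3))*(-1256) = 315916 - 18*(-1256) = 315916 - 1*(-22608) = 315916 + 22608 = 338524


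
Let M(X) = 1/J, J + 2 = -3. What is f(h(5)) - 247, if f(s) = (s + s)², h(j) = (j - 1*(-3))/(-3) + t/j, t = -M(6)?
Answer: -1234139/5625 ≈ -219.40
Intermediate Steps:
J = -5 (J = -2 - 3 = -5)
M(X) = -⅕ (M(X) = 1/(-5) = -⅕)
t = ⅕ (t = -1*(-⅕) = ⅕ ≈ 0.20000)
h(j) = -1 - j/3 + 1/(5*j) (h(j) = (j - 1*(-3))/(-3) + 1/(5*j) = (j + 3)*(-⅓) + 1/(5*j) = (3 + j)*(-⅓) + 1/(5*j) = (-1 - j/3) + 1/(5*j) = -1 - j/3 + 1/(5*j))
f(s) = 4*s² (f(s) = (2*s)² = 4*s²)
f(h(5)) - 247 = 4*(-1 - ⅓*5 + (⅕)/5)² - 247 = 4*(-1 - 5/3 + (⅕)*(⅕))² - 247 = 4*(-1 - 5/3 + 1/25)² - 247 = 4*(-197/75)² - 247 = 4*(38809/5625) - 247 = 155236/5625 - 247 = -1234139/5625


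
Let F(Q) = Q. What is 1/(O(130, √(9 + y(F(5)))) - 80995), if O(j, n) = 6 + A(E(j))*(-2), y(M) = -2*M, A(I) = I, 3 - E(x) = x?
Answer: -1/80735 ≈ -1.2386e-5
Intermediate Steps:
E(x) = 3 - x
O(j, n) = 2*j (O(j, n) = 6 + (3 - j)*(-2) = 6 + (-6 + 2*j) = 2*j)
1/(O(130, √(9 + y(F(5)))) - 80995) = 1/(2*130 - 80995) = 1/(260 - 80995) = 1/(-80735) = -1/80735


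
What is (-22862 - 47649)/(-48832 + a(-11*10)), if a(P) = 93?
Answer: 70511/48739 ≈ 1.4467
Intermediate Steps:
(-22862 - 47649)/(-48832 + a(-11*10)) = (-22862 - 47649)/(-48832 + 93) = -70511/(-48739) = -70511*(-1/48739) = 70511/48739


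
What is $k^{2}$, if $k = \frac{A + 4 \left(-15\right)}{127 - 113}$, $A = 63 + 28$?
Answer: $\frac{961}{196} \approx 4.9031$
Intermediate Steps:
$A = 91$
$k = \frac{31}{14}$ ($k = \frac{91 + 4 \left(-15\right)}{127 - 113} = \frac{91 - 60}{14} = 31 \cdot \frac{1}{14} = \frac{31}{14} \approx 2.2143$)
$k^{2} = \left(\frac{31}{14}\right)^{2} = \frac{961}{196}$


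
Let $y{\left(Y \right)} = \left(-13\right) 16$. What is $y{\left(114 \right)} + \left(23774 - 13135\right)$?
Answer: $10431$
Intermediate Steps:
$y{\left(Y \right)} = -208$
$y{\left(114 \right)} + \left(23774 - 13135\right) = -208 + \left(23774 - 13135\right) = -208 + 10639 = 10431$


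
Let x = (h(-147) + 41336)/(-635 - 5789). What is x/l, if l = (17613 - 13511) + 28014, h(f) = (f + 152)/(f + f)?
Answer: -12152779/60656076096 ≈ -0.00020036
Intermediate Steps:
h(f) = (152 + f)/(2*f) (h(f) = (152 + f)/((2*f)) = (152 + f)*(1/(2*f)) = (152 + f)/(2*f))
l = 32116 (l = 4102 + 28014 = 32116)
x = -12152779/1888656 (x = ((½)*(152 - 147)/(-147) + 41336)/(-635 - 5789) = ((½)*(-1/147)*5 + 41336)/(-6424) = (-5/294 + 41336)*(-1/6424) = (12152779/294)*(-1/6424) = -12152779/1888656 ≈ -6.4346)
x/l = -12152779/1888656/32116 = -12152779/1888656*1/32116 = -12152779/60656076096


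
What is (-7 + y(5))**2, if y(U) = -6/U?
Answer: 1681/25 ≈ 67.240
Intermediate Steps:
(-7 + y(5))**2 = (-7 - 6/5)**2 = (-41/5)**2 = 1681/25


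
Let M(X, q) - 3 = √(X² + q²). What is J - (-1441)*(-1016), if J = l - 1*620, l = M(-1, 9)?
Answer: -1464673 + √82 ≈ -1.4647e+6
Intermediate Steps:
M(X, q) = 3 + √(X² + q²)
l = 3 + √82 (l = 3 + √((-1)² + 9²) = 3 + √(1 + 81) = 3 + √82 ≈ 12.055)
J = -617 + √82 (J = (3 + √82) - 1*620 = (3 + √82) - 620 = -617 + √82 ≈ -607.94)
J - (-1441)*(-1016) = (-617 + √82) - (-1441)*(-1016) = (-617 + √82) - 1441*1016 = (-617 + √82) - 1464056 = -1464673 + √82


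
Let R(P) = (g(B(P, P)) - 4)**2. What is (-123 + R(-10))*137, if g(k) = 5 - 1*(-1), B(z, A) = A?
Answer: -16303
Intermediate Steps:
g(k) = 6 (g(k) = 5 + 1 = 6)
R(P) = 4 (R(P) = (6 - 4)**2 = 2**2 = 4)
(-123 + R(-10))*137 = (-123 + 4)*137 = -119*137 = -16303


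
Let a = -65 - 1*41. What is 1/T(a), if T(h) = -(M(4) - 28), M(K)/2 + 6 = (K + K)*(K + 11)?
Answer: -1/200 ≈ -0.0050000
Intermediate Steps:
M(K) = -12 + 4*K*(11 + K) (M(K) = -12 + 2*((K + K)*(K + 11)) = -12 + 2*((2*K)*(11 + K)) = -12 + 2*(2*K*(11 + K)) = -12 + 4*K*(11 + K))
a = -106 (a = -65 - 41 = -106)
T(h) = -200 (T(h) = -((-12 + 4*4² + 44*4) - 28) = -((-12 + 4*16 + 176) - 28) = -((-12 + 64 + 176) - 28) = -(228 - 28) = -1*200 = -200)
1/T(a) = 1/(-200) = -1/200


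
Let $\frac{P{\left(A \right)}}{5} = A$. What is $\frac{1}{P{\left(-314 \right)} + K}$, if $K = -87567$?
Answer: $- \frac{1}{89137} \approx -1.1219 \cdot 10^{-5}$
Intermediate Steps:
$P{\left(A \right)} = 5 A$
$\frac{1}{P{\left(-314 \right)} + K} = \frac{1}{5 \left(-314\right) - 87567} = \frac{1}{-1570 - 87567} = \frac{1}{-89137} = - \frac{1}{89137}$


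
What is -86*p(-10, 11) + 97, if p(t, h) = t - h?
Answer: 1903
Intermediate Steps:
-86*p(-10, 11) + 97 = -86*(-10 - 1*11) + 97 = -86*(-10 - 11) + 97 = -86*(-21) + 97 = 1806 + 97 = 1903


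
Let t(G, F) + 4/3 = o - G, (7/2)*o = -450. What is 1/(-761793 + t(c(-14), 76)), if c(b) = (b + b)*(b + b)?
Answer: -21/16016845 ≈ -1.3111e-6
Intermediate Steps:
c(b) = 4*b² (c(b) = (2*b)*(2*b) = 4*b²)
o = -900/7 (o = (2/7)*(-450) = -900/7 ≈ -128.57)
t(G, F) = -2728/21 - G (t(G, F) = -4/3 + (-900/7 - G) = -2728/21 - G)
1/(-761793 + t(c(-14), 76)) = 1/(-761793 + (-2728/21 - 4*(-14)²)) = 1/(-761793 + (-2728/21 - 4*196)) = 1/(-761793 + (-2728/21 - 1*784)) = 1/(-761793 + (-2728/21 - 784)) = 1/(-761793 - 19192/21) = 1/(-16016845/21) = -21/16016845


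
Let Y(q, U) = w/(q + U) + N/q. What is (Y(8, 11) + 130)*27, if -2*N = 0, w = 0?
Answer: 3510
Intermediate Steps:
N = 0 (N = -½*0 = 0)
Y(q, U) = 0 (Y(q, U) = 0/(q + U) + 0/q = 0/(U + q) + 0 = 0 + 0 = 0)
(Y(8, 11) + 130)*27 = (0 + 130)*27 = 130*27 = 3510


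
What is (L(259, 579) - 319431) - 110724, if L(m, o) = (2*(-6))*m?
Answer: -433263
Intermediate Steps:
L(m, o) = -12*m
(L(259, 579) - 319431) - 110724 = (-12*259 - 319431) - 110724 = (-3108 - 319431) - 110724 = -322539 - 110724 = -433263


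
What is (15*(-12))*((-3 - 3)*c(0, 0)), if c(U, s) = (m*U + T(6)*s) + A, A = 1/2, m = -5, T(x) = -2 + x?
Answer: 540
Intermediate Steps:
A = ½ ≈ 0.50000
c(U, s) = ½ - 5*U + 4*s (c(U, s) = (-5*U + (-2 + 6)*s) + ½ = (-5*U + 4*s) + ½ = ½ - 5*U + 4*s)
(15*(-12))*((-3 - 3)*c(0, 0)) = (15*(-12))*((-3 - 3)*(½ - 5*0 + 4*0)) = -(-1080)*(½ + 0 + 0) = -(-1080)/2 = -180*(-3) = 540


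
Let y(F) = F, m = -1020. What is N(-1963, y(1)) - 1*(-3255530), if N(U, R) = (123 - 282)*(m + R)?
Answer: 3417551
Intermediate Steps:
N(U, R) = 162180 - 159*R (N(U, R) = (123 - 282)*(-1020 + R) = -159*(-1020 + R) = 162180 - 159*R)
N(-1963, y(1)) - 1*(-3255530) = (162180 - 159*1) - 1*(-3255530) = (162180 - 159) + 3255530 = 162021 + 3255530 = 3417551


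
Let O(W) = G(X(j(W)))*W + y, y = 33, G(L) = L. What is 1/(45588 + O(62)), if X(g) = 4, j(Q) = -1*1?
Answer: 1/45869 ≈ 2.1801e-5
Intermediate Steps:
j(Q) = -1
O(W) = 33 + 4*W (O(W) = 4*W + 33 = 33 + 4*W)
1/(45588 + O(62)) = 1/(45588 + (33 + 4*62)) = 1/(45588 + (33 + 248)) = 1/(45588 + 281) = 1/45869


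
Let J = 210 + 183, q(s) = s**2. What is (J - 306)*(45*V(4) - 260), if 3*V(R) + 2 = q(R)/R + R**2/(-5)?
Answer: -24186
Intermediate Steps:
J = 393
V(R) = -2/3 - R**2/15 + R/3 (V(R) = -2/3 + (R**2/R + R**2/(-5))/3 = -2/3 + (R + R**2*(-1/5))/3 = -2/3 + (R - R**2/5)/3 = -2/3 + (-R**2/15 + R/3) = -2/3 - R**2/15 + R/3)
(J - 306)*(45*V(4) - 260) = (393 - 306)*(45*(-2/3 - 1/15*4**2 + (1/3)*4) - 260) = 87*(45*(-2/3 - 1/15*16 + 4/3) - 260) = 87*(45*(-2/3 - 16/15 + 4/3) - 260) = 87*(45*(-2/5) - 260) = 87*(-18 - 260) = 87*(-278) = -24186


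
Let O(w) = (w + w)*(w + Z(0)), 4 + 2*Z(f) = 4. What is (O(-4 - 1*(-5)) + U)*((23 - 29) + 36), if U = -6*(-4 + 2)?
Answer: 420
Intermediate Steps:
Z(f) = 0 (Z(f) = -2 + (½)*4 = -2 + 2 = 0)
U = 12 (U = -6*(-2) = 12)
O(w) = 2*w² (O(w) = (w + w)*(w + 0) = (2*w)*w = 2*w²)
(O(-4 - 1*(-5)) + U)*((23 - 29) + 36) = (2*(-4 - 1*(-5))² + 12)*((23 - 29) + 36) = (2*(-4 + 5)² + 12)*(-6 + 36) = (2*1² + 12)*30 = (2*1 + 12)*30 = (2 + 12)*30 = 14*30 = 420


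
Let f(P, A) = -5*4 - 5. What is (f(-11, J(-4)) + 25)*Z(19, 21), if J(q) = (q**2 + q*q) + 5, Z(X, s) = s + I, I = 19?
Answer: 0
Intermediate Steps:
Z(X, s) = 19 + s (Z(X, s) = s + 19 = 19 + s)
J(q) = 5 + 2*q**2 (J(q) = (q**2 + q**2) + 5 = 2*q**2 + 5 = 5 + 2*q**2)
f(P, A) = -25 (f(P, A) = -20 - 5 = -25)
(f(-11, J(-4)) + 25)*Z(19, 21) = (-25 + 25)*(19 + 21) = 0*40 = 0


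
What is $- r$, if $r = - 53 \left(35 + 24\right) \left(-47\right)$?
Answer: $-146969$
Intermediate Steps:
$r = 146969$ ($r = \left(-53\right) 59 \left(-47\right) = \left(-3127\right) \left(-47\right) = 146969$)
$- r = \left(-1\right) 146969 = -146969$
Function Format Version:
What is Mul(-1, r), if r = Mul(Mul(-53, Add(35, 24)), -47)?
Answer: -146969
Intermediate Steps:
r = 146969 (r = Mul(Mul(-53, 59), -47) = Mul(-3127, -47) = 146969)
Mul(-1, r) = Mul(-1, 146969) = -146969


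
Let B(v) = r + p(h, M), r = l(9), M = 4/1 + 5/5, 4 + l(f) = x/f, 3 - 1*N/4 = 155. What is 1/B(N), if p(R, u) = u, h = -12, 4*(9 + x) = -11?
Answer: -36/11 ≈ -3.2727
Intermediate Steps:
N = -608 (N = 12 - 4*155 = 12 - 620 = -608)
x = -47/4 (x = -9 + (¼)*(-11) = -9 - 11/4 = -47/4 ≈ -11.750)
l(f) = -4 - 47/(4*f)
M = 5 (M = 4*1 + 5*(⅕) = 4 + 1 = 5)
r = -191/36 (r = -4 - 47/4/9 = -4 - 47/4*⅑ = -4 - 47/36 = -191/36 ≈ -5.3056)
B(v) = -11/36 (B(v) = -191/36 + 5 = -11/36)
1/B(N) = 1/(-11/36) = -36/11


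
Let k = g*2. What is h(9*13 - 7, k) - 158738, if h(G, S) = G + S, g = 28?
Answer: -158572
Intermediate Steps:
k = 56 (k = 28*2 = 56)
h(9*13 - 7, k) - 158738 = ((9*13 - 7) + 56) - 158738 = ((117 - 7) + 56) - 158738 = (110 + 56) - 158738 = 166 - 158738 = -158572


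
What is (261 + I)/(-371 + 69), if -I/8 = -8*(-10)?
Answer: 379/302 ≈ 1.2550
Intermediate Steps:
I = -640 (I = -(-64)*(-10) = -8*80 = -640)
(261 + I)/(-371 + 69) = (261 - 640)/(-371 + 69) = -379/(-302) = -379*(-1/302) = 379/302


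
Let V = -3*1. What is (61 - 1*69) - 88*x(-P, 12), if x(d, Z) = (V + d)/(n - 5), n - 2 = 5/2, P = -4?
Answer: 168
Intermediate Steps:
n = 9/2 (n = 2 + 5/2 = 9/2 ≈ 4.5000)
V = -3
x(d, Z) = 6 - 2*d (x(d, Z) = (-3 + d)/(9/2 - 5) = (-3 + d)/(-½) = (-3 + d)*(-2) = 6 - 2*d)
(61 - 1*69) - 88*x(-P, 12) = (61 - 1*69) - 88*(6 - (-2)*(-4)) = (61 - 69) - 88*(6 - 2*4) = -8 - 88*(6 - 8) = -8 - 88*(-2) = -8 + 176 = 168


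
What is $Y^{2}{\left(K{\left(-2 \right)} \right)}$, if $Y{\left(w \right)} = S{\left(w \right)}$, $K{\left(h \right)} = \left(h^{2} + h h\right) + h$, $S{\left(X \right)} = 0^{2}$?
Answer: $0$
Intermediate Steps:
$S{\left(X \right)} = 0$
$K{\left(h \right)} = h + 2 h^{2}$ ($K{\left(h \right)} = \left(h^{2} + h^{2}\right) + h = 2 h^{2} + h = h + 2 h^{2}$)
$Y{\left(w \right)} = 0$
$Y^{2}{\left(K{\left(-2 \right)} \right)} = 0^{2} = 0$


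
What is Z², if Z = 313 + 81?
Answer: 155236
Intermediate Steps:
Z = 394
Z² = 394² = 155236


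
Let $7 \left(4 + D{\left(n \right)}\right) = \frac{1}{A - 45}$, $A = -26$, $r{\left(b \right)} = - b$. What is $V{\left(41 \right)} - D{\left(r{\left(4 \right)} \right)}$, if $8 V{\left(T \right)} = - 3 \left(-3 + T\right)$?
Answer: $- \frac{20373}{1988} \approx -10.248$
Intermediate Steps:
$V{\left(T \right)} = \frac{9}{8} - \frac{3 T}{8}$ ($V{\left(T \right)} = \frac{\left(-3\right) \left(-3 + T\right)}{8} = \frac{9 - 3 T}{8} = \frac{9}{8} - \frac{3 T}{8}$)
$D{\left(n \right)} = - \frac{1989}{497}$ ($D{\left(n \right)} = -4 + \frac{1}{7 \left(-26 - 45\right)} = -4 + \frac{1}{7 \left(-71\right)} = -4 + \frac{1}{7} \left(- \frac{1}{71}\right) = -4 - \frac{1}{497} = - \frac{1989}{497}$)
$V{\left(41 \right)} - D{\left(r{\left(4 \right)} \right)} = \left(\frac{9}{8} - \frac{123}{8}\right) - - \frac{1989}{497} = \left(\frac{9}{8} - \frac{123}{8}\right) + \frac{1989}{497} = - \frac{57}{4} + \frac{1989}{497} = - \frac{20373}{1988}$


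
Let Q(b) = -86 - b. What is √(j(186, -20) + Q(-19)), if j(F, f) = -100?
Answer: I*√167 ≈ 12.923*I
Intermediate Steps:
√(j(186, -20) + Q(-19)) = √(-100 + (-86 - 1*(-19))) = √(-100 + (-86 + 19)) = √(-100 - 67) = √(-167) = I*√167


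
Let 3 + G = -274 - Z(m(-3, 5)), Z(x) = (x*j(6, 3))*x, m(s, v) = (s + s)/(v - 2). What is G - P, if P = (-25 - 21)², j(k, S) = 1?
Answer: -2397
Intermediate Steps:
m(s, v) = 2*s/(-2 + v) (m(s, v) = (2*s)/(-2 + v) = 2*s/(-2 + v))
Z(x) = x² (Z(x) = (x*1)*x = x*x = x²)
P = 2116 (P = (-46)² = 2116)
G = -281 (G = -3 + (-274 - (2*(-3)/(-2 + 5))²) = -3 + (-274 - (2*(-3)/3)²) = -3 + (-274 - (2*(-3)*(⅓))²) = -3 + (-274 - 1*(-2)²) = -3 + (-274 - 1*4) = -3 + (-274 - 4) = -3 - 278 = -281)
G - P = -281 - 1*2116 = -281 - 2116 = -2397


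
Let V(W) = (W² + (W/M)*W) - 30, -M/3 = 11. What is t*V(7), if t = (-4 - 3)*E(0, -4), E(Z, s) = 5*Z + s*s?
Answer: -64736/33 ≈ -1961.7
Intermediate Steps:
M = -33 (M = -3*11 = -33)
E(Z, s) = s² + 5*Z (E(Z, s) = 5*Z + s² = s² + 5*Z)
V(W) = -30 + 32*W²/33 (V(W) = (W² + (W/(-33))*W) - 30 = (W² + (W*(-1/33))*W) - 30 = (W² + (-W/33)*W) - 30 = (W² - W²/33) - 30 = 32*W²/33 - 30 = -30 + 32*W²/33)
t = -112 (t = (-4 - 3)*((-4)² + 5*0) = -7*(16 + 0) = -7*16 = -112)
t*V(7) = -112*(-30 + (32/33)*7²) = -112*(-30 + (32/33)*49) = -112*(-30 + 1568/33) = -112*578/33 = -64736/33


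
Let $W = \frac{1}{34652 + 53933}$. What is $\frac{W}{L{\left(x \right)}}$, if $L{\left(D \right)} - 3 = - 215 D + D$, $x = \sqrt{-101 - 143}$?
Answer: $\frac{3}{989869430305} + \frac{428 i \sqrt{61}}{989869430305} \approx 3.0307 \cdot 10^{-12} + 3.377 \cdot 10^{-9} i$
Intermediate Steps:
$x = 2 i \sqrt{61}$ ($x = \sqrt{-244} = 2 i \sqrt{61} \approx 15.62 i$)
$L{\left(D \right)} = 3 - 214 D$ ($L{\left(D \right)} = 3 + \left(- 215 D + D\right) = 3 - 214 D$)
$W = \frac{1}{88585} \approx 1.1289 \cdot 10^{-5}$
$\frac{W}{L{\left(x \right)}} = \frac{1}{88585 \left(3 - 214 \cdot 2 i \sqrt{61}\right)} = \frac{1}{88585 \left(3 - 428 i \sqrt{61}\right)}$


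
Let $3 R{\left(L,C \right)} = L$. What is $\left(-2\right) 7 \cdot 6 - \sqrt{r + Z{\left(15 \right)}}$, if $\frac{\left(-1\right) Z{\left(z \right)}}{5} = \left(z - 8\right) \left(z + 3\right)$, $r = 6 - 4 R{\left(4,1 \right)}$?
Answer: $-84 - \frac{4 i \sqrt{354}}{3} \approx -84.0 - 25.087 i$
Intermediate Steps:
$R{\left(L,C \right)} = \frac{L}{3}$
$r = \frac{2}{3}$ ($r = 6 - 4 \cdot \frac{1}{3} \cdot 4 = 6 - \frac{16}{3} = \frac{2}{3} \approx 0.66667$)
$Z{\left(z \right)} = - 5 \left(-8 + z\right) \left(3 + z\right)$ ($Z{\left(z \right)} = - 5 \left(z - 8\right) \left(z + 3\right) = - 5 \left(-8 + z\right) \left(3 + z\right)$)
$\left(-2\right) 7 \cdot 6 - \sqrt{r + Z{\left(15 \right)}} = \left(-2\right) 7 \cdot 6 - \sqrt{\frac{2}{3} + \left(120 - 5 \cdot 15^{2} + 25 \cdot 15\right)} = \left(-14\right) 6 - \sqrt{\frac{2}{3} + \left(120 - 1125 + 375\right)} = -84 - \sqrt{\frac{2}{3} + \left(120 - 1125 + 375\right)} = -84 - \sqrt{\frac{2}{3} - 630} = -84 - \sqrt{- \frac{1888}{3}} = -84 - \frac{4 i \sqrt{354}}{3}$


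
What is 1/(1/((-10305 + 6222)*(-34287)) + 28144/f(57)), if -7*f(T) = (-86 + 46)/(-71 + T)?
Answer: -699969105/48264829703239 ≈ -1.4503e-5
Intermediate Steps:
f(T) = 40/(7*(-71 + T)) (f(T) = -(-86 + 46)/(7*(-71 + T)) = -(-40)/(7*(-71 + T)) = 40/(7*(-71 + T)))
1/(1/((-10305 + 6222)*(-34287)) + 28144/f(57)) = 1/(1/((-10305 + 6222)*(-34287)) + 28144/((40/(7*(-71 + 57))))) = 1/(-1/34287/(-4083) + 28144/(((40/7)/(-14)))) = 1/(-1/4083*(-1/34287) + 28144/(((40/7)*(-1/14)))) = 1/(1/139993821 + 28144/(-20/49)) = 1/(1/139993821 + 28144*(-49/20)) = 1/(1/139993821 - 344764/5) = 1/(-48264829703239/699969105) = -699969105/48264829703239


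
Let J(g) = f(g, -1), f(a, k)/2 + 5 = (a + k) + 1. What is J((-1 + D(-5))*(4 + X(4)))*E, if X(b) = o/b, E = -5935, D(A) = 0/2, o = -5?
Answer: 183985/2 ≈ 91993.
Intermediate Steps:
D(A) = 0 (D(A) = 0*(½) = 0)
X(b) = -5/b
f(a, k) = -8 + 2*a + 2*k (f(a, k) = -10 + 2*((a + k) + 1) = -10 + 2*(1 + a + k) = -10 + (2 + 2*a + 2*k) = -8 + 2*a + 2*k)
J(g) = -10 + 2*g (J(g) = -8 + 2*g + 2*(-1) = -8 + 2*g - 2 = -10 + 2*g)
J((-1 + D(-5))*(4 + X(4)))*E = (-10 + 2*((-1 + 0)*(4 - 5/4)))*(-5935) = (-10 + 2*(-(4 - 5*¼)))*(-5935) = (-10 + 2*(-(4 - 5/4)))*(-5935) = (-10 + 2*(-1*11/4))*(-5935) = (-10 + 2*(-11/4))*(-5935) = (-10 - 11/2)*(-5935) = -31/2*(-5935) = 183985/2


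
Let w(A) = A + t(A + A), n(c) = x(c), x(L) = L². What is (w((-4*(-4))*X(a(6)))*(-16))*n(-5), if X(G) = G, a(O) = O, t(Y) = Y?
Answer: -115200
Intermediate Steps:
n(c) = c²
w(A) = 3*A (w(A) = A + (A + A) = A + 2*A = 3*A)
(w((-4*(-4))*X(a(6)))*(-16))*n(-5) = ((3*(-4*(-4)*6))*(-16))*(-5)² = ((3*(16*6))*(-16))*25 = ((3*96)*(-16))*25 = (288*(-16))*25 = -4608*25 = -115200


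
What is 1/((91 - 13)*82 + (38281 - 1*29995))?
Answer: 1/14682 ≈ 6.8111e-5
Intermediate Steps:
1/((91 - 13)*82 + (38281 - 1*29995)) = 1/(78*82 + (38281 - 29995)) = 1/(6396 + 8286) = 1/14682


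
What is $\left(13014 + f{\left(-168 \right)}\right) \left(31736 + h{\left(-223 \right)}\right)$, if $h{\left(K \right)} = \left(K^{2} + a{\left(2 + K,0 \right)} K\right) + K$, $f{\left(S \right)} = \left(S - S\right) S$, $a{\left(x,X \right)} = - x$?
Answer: $415914426$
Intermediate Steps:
$f{\left(S \right)} = 0$ ($f{\left(S \right)} = 0 S = 0$)
$h{\left(K \right)} = K + K^{2} + K \left(-2 - K\right)$ ($h{\left(K \right)} = \left(K^{2} + - (2 + K) K\right) + K = \left(K^{2} + \left(-2 - K\right) K\right) + K = \left(K^{2} + K \left(-2 - K\right)\right) + K = K + K^{2} + K \left(-2 - K\right)$)
$\left(13014 + f{\left(-168 \right)}\right) \left(31736 + h{\left(-223 \right)}\right) = \left(13014 + 0\right) \left(31736 - -223\right) = 13014 \left(31736 + 223\right) = 13014 \cdot 31959 = 415914426$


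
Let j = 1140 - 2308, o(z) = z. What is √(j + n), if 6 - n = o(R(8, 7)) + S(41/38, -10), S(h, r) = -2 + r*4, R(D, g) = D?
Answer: 2*I*√282 ≈ 33.586*I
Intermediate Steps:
S(h, r) = -2 + 4*r
n = 40 (n = 6 - (8 + (-2 + 4*(-10))) = 6 - (8 + (-2 - 40)) = 6 - (8 - 42) = 6 - 1*(-34) = 6 + 34 = 40)
j = -1168
√(j + n) = √(-1168 + 40) = √(-1128) = 2*I*√282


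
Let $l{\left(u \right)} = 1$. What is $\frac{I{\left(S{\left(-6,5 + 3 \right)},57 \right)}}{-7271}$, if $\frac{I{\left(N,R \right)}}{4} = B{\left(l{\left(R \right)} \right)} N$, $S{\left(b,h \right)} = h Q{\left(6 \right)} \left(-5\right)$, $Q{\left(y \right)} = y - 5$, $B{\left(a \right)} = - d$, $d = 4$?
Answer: $- \frac{640}{7271} \approx -0.088021$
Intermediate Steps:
$B{\left(a \right)} = -4$ ($B{\left(a \right)} = \left(-1\right) 4 = -4$)
$Q{\left(y \right)} = -5 + y$
$S{\left(b,h \right)} = - 5 h$ ($S{\left(b,h \right)} = h \left(-5 + 6\right) \left(-5\right) = h 1 \left(-5\right) = h \left(-5\right) = - 5 h$)
$I{\left(N,R \right)} = - 16 N$ ($I{\left(N,R \right)} = 4 \left(- 4 N\right) = - 16 N$)
$\frac{I{\left(S{\left(-6,5 + 3 \right)},57 \right)}}{-7271} = \frac{\left(-16\right) \left(- 5 \left(5 + 3\right)\right)}{-7271} = - 16 \left(\left(-5\right) 8\right) \left(- \frac{1}{7271}\right) = \left(-16\right) \left(-40\right) \left(- \frac{1}{7271}\right) = 640 \left(- \frac{1}{7271}\right) = - \frac{640}{7271}$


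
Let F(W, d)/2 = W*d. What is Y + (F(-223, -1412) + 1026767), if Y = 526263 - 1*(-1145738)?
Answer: 3328520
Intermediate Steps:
F(W, d) = 2*W*d (F(W, d) = 2*(W*d) = 2*W*d)
Y = 1672001 (Y = 526263 + 1145738 = 1672001)
Y + (F(-223, -1412) + 1026767) = 1672001 + (2*(-223)*(-1412) + 1026767) = 1672001 + (629752 + 1026767) = 1672001 + 1656519 = 3328520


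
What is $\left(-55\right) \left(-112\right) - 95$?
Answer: $6065$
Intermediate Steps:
$\left(-55\right) \left(-112\right) - 95 = 6160 - 95 = 6065$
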